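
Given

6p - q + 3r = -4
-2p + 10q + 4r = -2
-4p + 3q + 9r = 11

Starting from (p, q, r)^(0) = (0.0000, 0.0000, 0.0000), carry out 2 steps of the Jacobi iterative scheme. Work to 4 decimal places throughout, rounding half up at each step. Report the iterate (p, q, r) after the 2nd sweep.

Iteration 1:
  p = (-4 - (-1)·0.0000 - (3)·0.0000) / (6) = -0.6667
  q = (-2 - (-2)·0.0000 - (4)·0.0000) / (10) = -0.2000
  r = (11 - (-4)·0.0000 - (3)·0.0000) / (9) = 1.2222
Iteration 2:
  p = (-4 - (-1)·-0.2000 - (3)·1.2222) / (6) = -1.3111
  q = (-2 - (-2)·-0.6667 - (4)·1.2222) / (10) = -0.8222
  r = (11 - (-4)·-0.6667 - (3)·-0.2000) / (9) = 0.9926

(-1.3111, -0.8222, 0.9926)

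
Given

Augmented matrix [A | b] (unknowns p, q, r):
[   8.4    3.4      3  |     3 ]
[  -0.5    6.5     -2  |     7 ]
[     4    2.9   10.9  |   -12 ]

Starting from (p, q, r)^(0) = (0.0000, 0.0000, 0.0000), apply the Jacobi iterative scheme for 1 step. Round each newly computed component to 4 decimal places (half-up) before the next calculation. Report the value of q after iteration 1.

1.0769

Iteration 1:
  p = (3 - (3.4)·0.0000 - (3)·0.0000) / (8.4) = 0.3571
  q = (7 - (-0.5)·0.0000 - (-2)·0.0000) / (6.5) = 1.0769
  r = (-12 - (4)·0.0000 - (2.9)·0.0000) / (10.9) = -1.1009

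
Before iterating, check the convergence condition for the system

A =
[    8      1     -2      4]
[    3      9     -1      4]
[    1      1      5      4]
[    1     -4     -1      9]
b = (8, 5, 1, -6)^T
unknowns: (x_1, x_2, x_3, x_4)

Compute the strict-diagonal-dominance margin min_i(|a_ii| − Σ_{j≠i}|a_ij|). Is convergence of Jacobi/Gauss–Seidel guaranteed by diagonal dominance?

-1

row 1: |8| − (1+2+4) = 1
row 2: |9| − (3+1+4) = 1
row 3: |5| − (1+1+4) = -1
row 4: |9| − (1+4+1) = 3
minimum over rows = -1 → not strictly diagonally dominant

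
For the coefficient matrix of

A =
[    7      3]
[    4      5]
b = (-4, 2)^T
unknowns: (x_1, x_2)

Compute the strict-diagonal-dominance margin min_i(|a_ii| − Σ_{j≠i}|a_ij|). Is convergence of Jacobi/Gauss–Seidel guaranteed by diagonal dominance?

row 1: |7| − (3) = 4
row 2: |5| − (4) = 1
minimum over rows = 1 → strictly diagonally dominant (convergence guaranteed)

1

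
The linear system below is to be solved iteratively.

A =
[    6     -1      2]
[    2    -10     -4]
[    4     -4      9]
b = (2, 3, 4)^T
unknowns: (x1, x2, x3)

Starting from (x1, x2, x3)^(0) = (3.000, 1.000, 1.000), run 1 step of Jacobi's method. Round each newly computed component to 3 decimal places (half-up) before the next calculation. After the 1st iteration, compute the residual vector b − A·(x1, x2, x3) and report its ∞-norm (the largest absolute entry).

6.928

Iteration 1:
  x1 = (2 - (-1)·1.000 - (2)·1.000) / (6) = 0.167
  x2 = (3 - (2)·3.000 - (-4)·1.000) / (-10) = -0.100
  x3 = (4 - (4)·3.000 - (-4)·1.000) / (9) = -0.444
Residual b − A·x = (1.786, -0.110, 6.928); ∞-norm = 6.928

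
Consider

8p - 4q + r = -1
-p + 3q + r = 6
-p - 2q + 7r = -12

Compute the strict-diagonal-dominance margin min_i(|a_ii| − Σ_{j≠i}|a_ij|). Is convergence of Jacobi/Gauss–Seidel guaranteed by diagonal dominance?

1

row 1: |8| − (4+1) = 3
row 2: |3| − (1+1) = 1
row 3: |7| − (1+2) = 4
minimum over rows = 1 → strictly diagonally dominant (convergence guaranteed)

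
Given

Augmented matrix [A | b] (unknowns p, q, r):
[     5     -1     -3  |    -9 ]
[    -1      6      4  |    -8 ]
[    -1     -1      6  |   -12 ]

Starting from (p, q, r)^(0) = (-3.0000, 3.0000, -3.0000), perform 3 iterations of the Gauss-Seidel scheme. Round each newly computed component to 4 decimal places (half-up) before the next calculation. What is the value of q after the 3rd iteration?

-0.1792

Iteration 1:
  p = (-9 - (-1)·3.0000 - (-3)·-3.0000) / (5) = -3.0000
  q = (-8 - (-1)·-3.0000 - (4)·-3.0000) / (6) = 0.1667
  r = (-12 - (-1)·-3.0000 - (-1)·0.1667) / (6) = -2.4722
Iteration 2:
  p = (-9 - (-1)·0.1667 - (-3)·-2.4722) / (5) = -3.2500
  q = (-8 - (-1)·-3.2500 - (4)·-2.4722) / (6) = -0.2269
  r = (-12 - (-1)·-3.2500 - (-1)·-0.2269) / (6) = -2.5795
Iteration 3:
  p = (-9 - (-1)·-0.2269 - (-3)·-2.5795) / (5) = -3.3931
  q = (-8 - (-1)·-3.3931 - (4)·-2.5795) / (6) = -0.1792
  r = (-12 - (-1)·-3.3931 - (-1)·-0.1792) / (6) = -2.5954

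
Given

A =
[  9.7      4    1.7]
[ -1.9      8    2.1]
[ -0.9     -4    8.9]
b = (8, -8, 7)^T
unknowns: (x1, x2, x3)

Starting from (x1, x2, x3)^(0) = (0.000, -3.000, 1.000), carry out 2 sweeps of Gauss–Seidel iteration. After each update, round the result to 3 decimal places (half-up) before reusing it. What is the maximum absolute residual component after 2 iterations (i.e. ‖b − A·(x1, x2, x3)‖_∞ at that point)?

Iteration 1:
  x1 = (8 - (4)·-3.000 - (1.7)·1.000) / (9.7) = 1.887
  x2 = (-8 - (-1.9)·1.887 - (2.1)·1.000) / (8) = -0.814
  x3 = (7 - (-0.9)·1.887 - (-4)·-0.814) / (8.9) = 0.611
Iteration 2:
  x1 = (8 - (4)·-0.814 - (1.7)·0.611) / (9.7) = 1.053
  x2 = (-8 - (-1.9)·1.053 - (2.1)·0.611) / (8) = -0.910
  x3 = (7 - (-0.9)·1.053 - (-4)·-0.910) / (8.9) = 0.484
Residual b − A·x = (0.603, 0.264, 0.000); ∞-norm = 0.603

0.603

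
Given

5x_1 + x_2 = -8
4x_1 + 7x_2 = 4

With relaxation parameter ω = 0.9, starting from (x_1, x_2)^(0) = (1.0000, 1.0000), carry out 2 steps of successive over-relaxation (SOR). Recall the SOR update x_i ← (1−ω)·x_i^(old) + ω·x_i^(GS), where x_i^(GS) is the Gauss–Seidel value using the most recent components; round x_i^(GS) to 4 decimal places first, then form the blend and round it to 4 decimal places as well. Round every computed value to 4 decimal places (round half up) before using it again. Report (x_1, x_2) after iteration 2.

Iteration 1:
  x_1: GS value = (-8 - (1)·1.0000) / (5) = -1.8000;  x_1 ← (1−ω)·1.0000 + ω·-1.8000 = -1.5200
  x_2: GS value = (4 - (4)·-1.5200) / (7) = 1.4400;  x_2 ← (1−ω)·1.0000 + ω·1.4400 = 1.3960
Iteration 2:
  x_1: GS value = (-8 - (1)·1.3960) / (5) = -1.8792;  x_1 ← (1−ω)·-1.5200 + ω·-1.8792 = -1.8433
  x_2: GS value = (4 - (4)·-1.8433) / (7) = 1.6247;  x_2 ← (1−ω)·1.3960 + ω·1.6247 = 1.6018

(-1.8433, 1.6018)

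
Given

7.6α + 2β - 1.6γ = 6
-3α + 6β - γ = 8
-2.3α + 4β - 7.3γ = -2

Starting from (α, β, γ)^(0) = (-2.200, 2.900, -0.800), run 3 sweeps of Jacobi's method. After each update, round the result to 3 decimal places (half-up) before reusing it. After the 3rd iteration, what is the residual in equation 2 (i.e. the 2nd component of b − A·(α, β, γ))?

Iteration 1:
  α = (6 - (2)·2.900 - (-1.6)·-0.800) / (7.6) = -0.142
  β = (8 - (-3)·-2.200 - (-1)·-0.800) / (6) = 0.100
  γ = (-2 - (-2.3)·-2.200 - (4)·2.900) / (-7.3) = 2.556
Iteration 2:
  α = (6 - (2)·0.100 - (-1.6)·2.556) / (7.6) = 1.301
  β = (8 - (-3)·-0.142 - (-1)·2.556) / (6) = 1.688
  γ = (-2 - (-2.3)·-0.142 - (4)·0.100) / (-7.3) = 0.374
Iteration 3:
  α = (6 - (2)·1.688 - (-1.6)·0.374) / (7.6) = 0.424
  β = (8 - (-3)·1.301 - (-1)·0.374) / (6) = 2.046
  γ = (-2 - (-2.3)·1.301 - (4)·1.688) / (-7.3) = 0.789
Residual b − A·x = (-0.052, -2.215, -3.449)

-2.215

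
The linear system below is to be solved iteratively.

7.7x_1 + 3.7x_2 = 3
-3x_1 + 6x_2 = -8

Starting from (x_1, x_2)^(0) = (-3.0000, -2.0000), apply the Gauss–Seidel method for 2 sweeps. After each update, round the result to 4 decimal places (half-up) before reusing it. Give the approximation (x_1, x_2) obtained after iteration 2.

Iteration 1:
  x_1 = (3 - (3.7)·-2.0000) / (7.7) = 1.3506
  x_2 = (-8 - (-3)·1.3506) / (6) = -0.6580
Iteration 2:
  x_1 = (3 - (3.7)·-0.6580) / (7.7) = 0.7058
  x_2 = (-8 - (-3)·0.7058) / (6) = -0.9804

(0.7058, -0.9804)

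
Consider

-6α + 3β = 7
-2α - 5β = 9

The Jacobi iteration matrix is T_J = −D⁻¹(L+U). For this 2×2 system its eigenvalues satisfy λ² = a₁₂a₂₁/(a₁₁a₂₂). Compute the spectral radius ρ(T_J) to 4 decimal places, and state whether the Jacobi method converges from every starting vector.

0.4472

a₁₂a₂₁/(a₁₁a₂₂) = (3)·(-2) / ((-6)·(-5)) = -0.200000
ρ = √|-0.200000| = √0.200000 = 0.4472
ρ < 1, so Jacobi converges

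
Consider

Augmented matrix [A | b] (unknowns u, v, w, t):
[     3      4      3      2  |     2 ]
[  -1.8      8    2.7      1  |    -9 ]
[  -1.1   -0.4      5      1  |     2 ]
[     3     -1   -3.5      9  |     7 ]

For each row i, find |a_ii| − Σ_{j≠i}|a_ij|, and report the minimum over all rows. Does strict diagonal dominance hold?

-6

row 1: |3| − (4+3+2) = -6
row 2: |8| − (1.8+2.7+1) = 2.5
row 3: |5| − (1.1+0.4+1) = 2.5
row 4: |9| − (3+1+3.5) = 1.5
minimum over rows = -6 → not strictly diagonally dominant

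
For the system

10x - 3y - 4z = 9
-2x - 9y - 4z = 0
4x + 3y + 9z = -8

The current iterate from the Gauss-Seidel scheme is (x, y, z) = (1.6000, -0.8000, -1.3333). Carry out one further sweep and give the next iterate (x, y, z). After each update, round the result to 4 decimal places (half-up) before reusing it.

(0.1267, 0.5644, -1.1333)

One sweep:
  x = (9 - (-3)·-0.8000 - (-4)·-1.3333) / (10) = 0.1267
  y = (0 - (-2)·0.1267 - (-4)·-1.3333) / (-9) = 0.5644
  z = (-8 - (4)·0.1267 - (3)·0.5644) / (9) = -1.1333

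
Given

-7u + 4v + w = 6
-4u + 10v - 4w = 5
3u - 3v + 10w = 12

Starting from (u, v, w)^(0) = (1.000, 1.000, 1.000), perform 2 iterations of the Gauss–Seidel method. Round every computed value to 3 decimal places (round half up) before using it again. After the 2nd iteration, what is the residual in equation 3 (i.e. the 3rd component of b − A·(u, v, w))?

-0.002

Iteration 1:
  u = (6 - (4)·1.000 - (1)·1.000) / (-7) = -0.143
  v = (5 - (-4)·-0.143 - (-4)·1.000) / (10) = 0.843
  w = (12 - (3)·-0.143 - (-3)·0.843) / (10) = 1.496
Iteration 2:
  u = (6 - (4)·0.843 - (1)·1.496) / (-7) = -0.162
  v = (5 - (-4)·-0.162 - (-4)·1.496) / (10) = 1.034
  w = (12 - (3)·-0.162 - (-3)·1.034) / (10) = 1.559
Residual b − A·x = (-0.829, 0.248, -0.002)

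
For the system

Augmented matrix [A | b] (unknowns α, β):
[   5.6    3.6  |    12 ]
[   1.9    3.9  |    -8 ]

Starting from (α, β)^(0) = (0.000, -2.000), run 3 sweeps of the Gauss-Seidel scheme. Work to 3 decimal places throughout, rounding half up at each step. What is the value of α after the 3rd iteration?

4.882

Iteration 1:
  α = (12 - (3.6)·-2.000) / (5.6) = 3.429
  β = (-8 - (1.9)·3.429) / (3.9) = -3.722
Iteration 2:
  α = (12 - (3.6)·-3.722) / (5.6) = 4.536
  β = (-8 - (1.9)·4.536) / (3.9) = -4.261
Iteration 3:
  α = (12 - (3.6)·-4.261) / (5.6) = 4.882
  β = (-8 - (1.9)·4.882) / (3.9) = -4.430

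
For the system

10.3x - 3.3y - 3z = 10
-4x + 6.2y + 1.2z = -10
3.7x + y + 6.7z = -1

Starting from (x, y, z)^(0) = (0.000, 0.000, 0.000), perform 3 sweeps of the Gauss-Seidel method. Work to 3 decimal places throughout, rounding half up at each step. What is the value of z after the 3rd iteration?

Iteration 1:
  x = (10 - (-3.3)·0.000 - (-3)·0.000) / (10.3) = 0.971
  y = (-10 - (-4)·0.971 - (1.2)·0.000) / (6.2) = -0.986
  z = (-1 - (3.7)·0.971 - (1)·-0.986) / (6.7) = -0.538
Iteration 2:
  x = (10 - (-3.3)·-0.986 - (-3)·-0.538) / (10.3) = 0.498
  y = (-10 - (-4)·0.498 - (1.2)·-0.538) / (6.2) = -1.187
  z = (-1 - (3.7)·0.498 - (1)·-1.187) / (6.7) = -0.247
Iteration 3:
  x = (10 - (-3.3)·-1.187 - (-3)·-0.247) / (10.3) = 0.519
  y = (-10 - (-4)·0.519 - (1.2)·-0.247) / (6.2) = -1.230
  z = (-1 - (3.7)·0.519 - (1)·-1.230) / (6.7) = -0.252

-0.252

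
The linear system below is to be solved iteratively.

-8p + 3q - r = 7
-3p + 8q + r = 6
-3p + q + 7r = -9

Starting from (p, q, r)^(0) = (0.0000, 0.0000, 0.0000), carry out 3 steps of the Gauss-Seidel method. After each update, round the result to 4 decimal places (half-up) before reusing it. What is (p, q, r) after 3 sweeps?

(-0.3822, 0.8081, -1.5650)

Iteration 1:
  p = (7 - (3)·0.0000 - (-1)·0.0000) / (-8) = -0.8750
  q = (6 - (-3)·-0.8750 - (1)·0.0000) / (8) = 0.4219
  r = (-9 - (-3)·-0.8750 - (1)·0.4219) / (7) = -1.7210
Iteration 2:
  p = (7 - (3)·0.4219 - (-1)·-1.7210) / (-8) = -0.5017
  q = (6 - (-3)·-0.5017 - (1)·-1.7210) / (8) = 0.7770
  r = (-9 - (-3)·-0.5017 - (1)·0.7770) / (7) = -1.6117
Iteration 3:
  p = (7 - (3)·0.7770 - (-1)·-1.6117) / (-8) = -0.3822
  q = (6 - (-3)·-0.3822 - (1)·-1.6117) / (8) = 0.8081
  r = (-9 - (-3)·-0.3822 - (1)·0.8081) / (7) = -1.5650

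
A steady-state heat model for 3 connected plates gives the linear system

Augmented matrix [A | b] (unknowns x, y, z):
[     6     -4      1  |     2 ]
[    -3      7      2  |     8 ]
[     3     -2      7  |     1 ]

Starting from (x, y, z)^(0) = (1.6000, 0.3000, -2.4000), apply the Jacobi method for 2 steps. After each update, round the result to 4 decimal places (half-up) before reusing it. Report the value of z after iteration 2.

Iteration 1:
  x = (2 - (-4)·0.3000 - (1)·-2.4000) / (6) = 0.9333
  y = (8 - (-3)·1.6000 - (2)·-2.4000) / (7) = 2.5143
  z = (1 - (3)·1.6000 - (-2)·0.3000) / (7) = -0.4571
Iteration 2:
  x = (2 - (-4)·2.5143 - (1)·-0.4571) / (6) = 2.0857
  y = (8 - (-3)·0.9333 - (2)·-0.4571) / (7) = 1.6734
  z = (1 - (3)·0.9333 - (-2)·2.5143) / (7) = 0.4612

0.4612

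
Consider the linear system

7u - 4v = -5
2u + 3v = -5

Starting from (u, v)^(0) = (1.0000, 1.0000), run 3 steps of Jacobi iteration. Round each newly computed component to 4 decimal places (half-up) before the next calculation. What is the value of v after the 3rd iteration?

Iteration 1:
  u = (-5 - (-4)·1.0000) / (7) = -0.1429
  v = (-5 - (2)·1.0000) / (3) = -2.3333
Iteration 2:
  u = (-5 - (-4)·-2.3333) / (7) = -2.0476
  v = (-5 - (2)·-0.1429) / (3) = -1.5714
Iteration 3:
  u = (-5 - (-4)·-1.5714) / (7) = -1.6122
  v = (-5 - (2)·-2.0476) / (3) = -0.3016

-0.3016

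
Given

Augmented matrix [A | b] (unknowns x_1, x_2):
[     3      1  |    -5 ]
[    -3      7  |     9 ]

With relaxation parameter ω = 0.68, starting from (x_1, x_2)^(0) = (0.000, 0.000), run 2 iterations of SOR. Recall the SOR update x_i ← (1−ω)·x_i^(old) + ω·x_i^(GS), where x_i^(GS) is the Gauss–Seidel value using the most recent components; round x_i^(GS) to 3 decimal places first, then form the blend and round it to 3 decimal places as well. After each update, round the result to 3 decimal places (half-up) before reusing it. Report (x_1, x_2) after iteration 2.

Iteration 1:
  x_1: GS value = (-5 - (1)·0.000) / (3) = -1.667;  x_1 ← (1−ω)·0.000 + ω·-1.667 = -1.134
  x_2: GS value = (9 - (-3)·-1.134) / (7) = 0.800;  x_2 ← (1−ω)·0.000 + ω·0.800 = 0.544
Iteration 2:
  x_1: GS value = (-5 - (1)·0.544) / (3) = -1.848;  x_1 ← (1−ω)·-1.134 + ω·-1.848 = -1.620
  x_2: GS value = (9 - (-3)·-1.620) / (7) = 0.591;  x_2 ← (1−ω)·0.544 + ω·0.591 = 0.576

(-1.620, 0.576)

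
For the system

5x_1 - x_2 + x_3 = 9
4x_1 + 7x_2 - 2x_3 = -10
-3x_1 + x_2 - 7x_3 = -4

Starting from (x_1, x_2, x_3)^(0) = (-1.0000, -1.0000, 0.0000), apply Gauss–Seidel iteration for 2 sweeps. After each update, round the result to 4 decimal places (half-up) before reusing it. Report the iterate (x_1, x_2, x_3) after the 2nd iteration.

(1.4212, -2.3690, -0.3761)

Iteration 1:
  x_1 = (9 - (-1)·-1.0000 - (1)·0.0000) / (5) = 1.6000
  x_2 = (-10 - (4)·1.6000 - (-2)·0.0000) / (7) = -2.3429
  x_3 = (-4 - (-3)·1.6000 - (1)·-2.3429) / (-7) = -0.4490
Iteration 2:
  x_1 = (9 - (-1)·-2.3429 - (1)·-0.4490) / (5) = 1.4212
  x_2 = (-10 - (4)·1.4212 - (-2)·-0.4490) / (7) = -2.3690
  x_3 = (-4 - (-3)·1.4212 - (1)·-2.3690) / (-7) = -0.3761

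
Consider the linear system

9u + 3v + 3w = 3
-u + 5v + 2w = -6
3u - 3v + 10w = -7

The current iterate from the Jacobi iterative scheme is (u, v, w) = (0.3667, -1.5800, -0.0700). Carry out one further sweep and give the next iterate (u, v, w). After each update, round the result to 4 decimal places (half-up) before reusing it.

One sweep:
  u = (3 - (3)·-1.5800 - (3)·-0.0700) / (9) = 0.8833
  v = (-6 - (-1)·0.3667 - (2)·-0.0700) / (5) = -1.0987
  w = (-7 - (3)·0.3667 - (-3)·-1.5800) / (10) = -1.2840

(0.8833, -1.0987, -1.2840)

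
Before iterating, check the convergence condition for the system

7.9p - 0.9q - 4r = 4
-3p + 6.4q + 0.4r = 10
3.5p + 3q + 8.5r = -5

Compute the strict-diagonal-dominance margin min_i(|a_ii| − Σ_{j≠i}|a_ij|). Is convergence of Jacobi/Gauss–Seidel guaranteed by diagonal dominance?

row 1: |7.9| − (0.9+4) = 3
row 2: |6.4| − (3+0.4) = 3
row 3: |8.5| − (3.5+3) = 2
minimum over rows = 2 → strictly diagonally dominant (convergence guaranteed)

2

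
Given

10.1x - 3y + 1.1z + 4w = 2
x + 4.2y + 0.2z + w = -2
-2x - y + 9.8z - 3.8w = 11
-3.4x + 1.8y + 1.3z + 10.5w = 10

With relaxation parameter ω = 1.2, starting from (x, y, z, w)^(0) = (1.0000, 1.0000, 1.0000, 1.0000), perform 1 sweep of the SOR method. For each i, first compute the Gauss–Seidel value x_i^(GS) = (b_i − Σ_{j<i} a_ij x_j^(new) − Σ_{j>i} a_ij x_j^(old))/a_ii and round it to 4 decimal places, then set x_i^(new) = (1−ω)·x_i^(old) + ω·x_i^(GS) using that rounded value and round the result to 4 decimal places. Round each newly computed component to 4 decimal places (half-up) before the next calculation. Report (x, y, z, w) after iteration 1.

(-0.2119, -1.0538, 1.4313, 0.8646)

Iteration 1:
  x: GS value = (2 - (-3)·1.0000 - (1.1)·1.0000 - (4)·1.0000) / (10.1) = -0.0099;  x ← (1−ω)·1.0000 + ω·-0.0099 = -0.2119
  y: GS value = (-2 - (1)·-0.2119 - (0.2)·1.0000 - (1)·1.0000) / (4.2) = -0.7115;  y ← (1−ω)·1.0000 + ω·-0.7115 = -1.0538
  z: GS value = (11 - (-2)·-0.2119 - (-1)·-1.0538 - (-3.8)·1.0000) / (9.8) = 1.3594;  z ← (1−ω)·1.0000 + ω·1.3594 = 1.4313
  w: GS value = (10 - (-3.4)·-0.2119 - (1.8)·-1.0538 - (1.3)·1.4313) / (10.5) = 0.8872;  w ← (1−ω)·1.0000 + ω·0.8872 = 0.8646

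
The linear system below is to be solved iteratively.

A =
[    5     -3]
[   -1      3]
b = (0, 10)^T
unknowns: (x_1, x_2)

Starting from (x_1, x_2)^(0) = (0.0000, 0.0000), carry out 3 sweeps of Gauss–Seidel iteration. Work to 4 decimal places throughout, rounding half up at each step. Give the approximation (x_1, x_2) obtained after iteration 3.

Iteration 1:
  x_1 = (0 - (-3)·0.0000) / (5) = 0.0000
  x_2 = (10 - (-1)·0.0000) / (3) = 3.3333
Iteration 2:
  x_1 = (0 - (-3)·3.3333) / (5) = 2.0000
  x_2 = (10 - (-1)·2.0000) / (3) = 4.0000
Iteration 3:
  x_1 = (0 - (-3)·4.0000) / (5) = 2.4000
  x_2 = (10 - (-1)·2.4000) / (3) = 4.1333

(2.4000, 4.1333)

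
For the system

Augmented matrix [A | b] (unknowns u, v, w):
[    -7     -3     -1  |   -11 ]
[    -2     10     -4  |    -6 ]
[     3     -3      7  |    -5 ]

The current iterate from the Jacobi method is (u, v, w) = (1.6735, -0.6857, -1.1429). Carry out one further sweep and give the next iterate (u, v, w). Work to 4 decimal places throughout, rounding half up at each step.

One sweep:
  u = (-11 - (-3)·-0.6857 - (-1)·-1.1429) / (-7) = 2.0286
  v = (-6 - (-2)·1.6735 - (-4)·-1.1429) / (10) = -0.7225
  w = (-5 - (3)·1.6735 - (-3)·-0.6857) / (7) = -1.7254

(2.0286, -0.7225, -1.7254)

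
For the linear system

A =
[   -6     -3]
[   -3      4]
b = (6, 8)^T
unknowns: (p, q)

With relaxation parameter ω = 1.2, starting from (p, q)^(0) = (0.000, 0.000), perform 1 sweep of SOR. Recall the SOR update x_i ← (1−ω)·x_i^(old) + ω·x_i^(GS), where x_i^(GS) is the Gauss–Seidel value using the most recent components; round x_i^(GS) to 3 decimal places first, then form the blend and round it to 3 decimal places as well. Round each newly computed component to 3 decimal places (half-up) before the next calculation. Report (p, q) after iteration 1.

(-1.200, 1.320)

Iteration 1:
  p: GS value = (6 - (-3)·0.000) / (-6) = -1.000;  p ← (1−ω)·0.000 + ω·-1.000 = -1.200
  q: GS value = (8 - (-3)·-1.200) / (4) = 1.100;  q ← (1−ω)·0.000 + ω·1.100 = 1.320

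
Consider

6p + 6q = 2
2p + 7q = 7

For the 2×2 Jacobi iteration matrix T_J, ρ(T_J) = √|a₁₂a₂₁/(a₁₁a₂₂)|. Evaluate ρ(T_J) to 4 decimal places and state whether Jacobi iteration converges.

0.5345

a₁₂a₂₁/(a₁₁a₂₂) = (6)·(2) / ((6)·(7)) = 0.285714
ρ = √|0.285714| = √0.285714 = 0.5345
ρ < 1, so Jacobi converges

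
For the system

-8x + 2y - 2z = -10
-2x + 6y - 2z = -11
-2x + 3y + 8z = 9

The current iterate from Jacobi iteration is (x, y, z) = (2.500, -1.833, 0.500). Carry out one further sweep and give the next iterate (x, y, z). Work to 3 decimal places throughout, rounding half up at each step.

(0.667, -0.833, 2.437)

One sweep:
  x = (-10 - (2)·-1.833 - (-2)·0.500) / (-8) = 0.667
  y = (-11 - (-2)·2.500 - (-2)·0.500) / (6) = -0.833
  z = (9 - (-2)·2.500 - (3)·-1.833) / (8) = 2.437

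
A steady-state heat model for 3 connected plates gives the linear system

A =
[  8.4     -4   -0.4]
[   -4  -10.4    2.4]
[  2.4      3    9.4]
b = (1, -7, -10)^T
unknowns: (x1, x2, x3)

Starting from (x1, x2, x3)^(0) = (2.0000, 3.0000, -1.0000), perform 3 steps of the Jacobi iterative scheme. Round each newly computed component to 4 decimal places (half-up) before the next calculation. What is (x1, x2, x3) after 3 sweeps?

(-0.1773, 0.4237, -0.8679)

Iteration 1:
  x1 = (1 - (-4)·3.0000 - (-0.4)·-1.0000) / (8.4) = 1.5000
  x2 = (-7 - (-4)·2.0000 - (2.4)·-1.0000) / (-10.4) = -0.3269
  x3 = (-10 - (2.4)·2.0000 - (3)·3.0000) / (9.4) = -2.5319
Iteration 2:
  x1 = (1 - (-4)·-0.3269 - (-0.4)·-2.5319) / (8.4) = -0.1572
  x2 = (-7 - (-4)·1.5000 - (2.4)·-2.5319) / (-10.4) = -0.4881
  x3 = (-10 - (2.4)·1.5000 - (3)·-0.3269) / (9.4) = -1.3425
Iteration 3:
  x1 = (1 - (-4)·-0.4881 - (-0.4)·-1.3425) / (8.4) = -0.1773
  x2 = (-7 - (-4)·-0.1572 - (2.4)·-1.3425) / (-10.4) = 0.4237
  x3 = (-10 - (2.4)·-0.1572 - (3)·-0.4881) / (9.4) = -0.8679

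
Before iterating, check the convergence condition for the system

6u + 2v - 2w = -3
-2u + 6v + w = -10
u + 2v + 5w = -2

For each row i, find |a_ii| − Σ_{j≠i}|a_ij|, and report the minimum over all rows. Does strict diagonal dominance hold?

row 1: |6| − (2+2) = 2
row 2: |6| − (2+1) = 3
row 3: |5| − (1+2) = 2
minimum over rows = 2 → strictly diagonally dominant (convergence guaranteed)

2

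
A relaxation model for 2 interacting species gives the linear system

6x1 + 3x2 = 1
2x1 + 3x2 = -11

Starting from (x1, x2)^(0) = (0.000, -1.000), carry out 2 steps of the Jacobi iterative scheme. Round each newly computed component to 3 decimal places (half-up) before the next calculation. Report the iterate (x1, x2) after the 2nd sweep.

(2.000, -4.111)

Iteration 1:
  x1 = (1 - (3)·-1.000) / (6) = 0.667
  x2 = (-11 - (2)·0.000) / (3) = -3.667
Iteration 2:
  x1 = (1 - (3)·-3.667) / (6) = 2.000
  x2 = (-11 - (2)·0.667) / (3) = -4.111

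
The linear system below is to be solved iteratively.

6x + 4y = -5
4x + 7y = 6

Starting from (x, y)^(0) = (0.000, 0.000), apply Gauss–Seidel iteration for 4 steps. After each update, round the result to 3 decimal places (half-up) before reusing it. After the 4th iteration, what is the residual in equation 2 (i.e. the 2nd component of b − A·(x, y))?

-0.003

Iteration 1:
  x = (-5 - (4)·0.000) / (6) = -0.833
  y = (6 - (4)·-0.833) / (7) = 1.333
Iteration 2:
  x = (-5 - (4)·1.333) / (6) = -1.722
  y = (6 - (4)·-1.722) / (7) = 1.841
Iteration 3:
  x = (-5 - (4)·1.841) / (6) = -2.061
  y = (6 - (4)·-2.061) / (7) = 2.035
Iteration 4:
  x = (-5 - (4)·2.035) / (6) = -2.190
  y = (6 - (4)·-2.190) / (7) = 2.109
Residual b − A·x = (-0.296, -0.003)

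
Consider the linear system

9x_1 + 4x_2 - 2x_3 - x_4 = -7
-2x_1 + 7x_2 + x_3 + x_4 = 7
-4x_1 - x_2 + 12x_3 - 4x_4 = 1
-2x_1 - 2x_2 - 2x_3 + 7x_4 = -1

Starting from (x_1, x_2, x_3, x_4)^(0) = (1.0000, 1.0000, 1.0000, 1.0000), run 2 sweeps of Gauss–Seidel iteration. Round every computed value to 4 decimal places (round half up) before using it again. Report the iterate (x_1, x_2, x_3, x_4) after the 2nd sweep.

Iteration 1:
  x_1 = (-7 - (4)·1.0000 - (-2)·1.0000 - (-1)·1.0000) / (9) = -0.8889
  x_2 = (7 - (-2)·-0.8889 - (1)·1.0000 - (1)·1.0000) / (7) = 0.4603
  x_3 = (1 - (-4)·-0.8889 - (-1)·0.4603 - (-4)·1.0000) / (12) = 0.1587
  x_4 = (-1 - (-2)·-0.8889 - (-2)·0.4603 - (-2)·0.1587) / (7) = -0.2200
Iteration 2:
  x_1 = (-7 - (4)·0.4603 - (-2)·0.1587 - (-1)·-0.2200) / (9) = -0.9715
  x_2 = (7 - (-2)·-0.9715 - (1)·0.1587 - (1)·-0.2200) / (7) = 0.7312
  x_3 = (1 - (-4)·-0.9715 - (-1)·0.7312 - (-4)·-0.2200) / (12) = -0.2529
  x_4 = (-1 - (-2)·-0.9715 - (-2)·0.7312 - (-2)·-0.2529) / (7) = -0.2838

(-0.9715, 0.7312, -0.2529, -0.2838)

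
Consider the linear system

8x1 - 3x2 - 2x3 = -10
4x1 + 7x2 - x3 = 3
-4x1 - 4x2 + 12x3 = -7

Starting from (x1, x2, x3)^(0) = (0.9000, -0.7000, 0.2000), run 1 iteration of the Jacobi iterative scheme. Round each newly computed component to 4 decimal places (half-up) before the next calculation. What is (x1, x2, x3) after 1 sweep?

(-1.4625, -0.0571, -0.5167)

Iteration 1:
  x1 = (-10 - (-3)·-0.7000 - (-2)·0.2000) / (8) = -1.4625
  x2 = (3 - (4)·0.9000 - (-1)·0.2000) / (7) = -0.0571
  x3 = (-7 - (-4)·0.9000 - (-4)·-0.7000) / (12) = -0.5167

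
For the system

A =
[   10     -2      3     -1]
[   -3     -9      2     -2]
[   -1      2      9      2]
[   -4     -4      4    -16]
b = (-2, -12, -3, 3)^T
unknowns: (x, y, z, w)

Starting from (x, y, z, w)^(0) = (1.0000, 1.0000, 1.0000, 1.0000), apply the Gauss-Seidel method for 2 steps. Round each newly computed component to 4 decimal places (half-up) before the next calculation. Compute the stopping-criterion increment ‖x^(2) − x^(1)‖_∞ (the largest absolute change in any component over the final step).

Iteration 1:
  x = (-2 - (-2)·1.0000 - (3)·1.0000 - (-1)·1.0000) / (10) = -0.2000
  y = (-12 - (-3)·-0.2000 - (2)·1.0000 - (-2)·1.0000) / (-9) = 1.4000
  z = (-3 - (-1)·-0.2000 - (2)·1.4000 - (2)·1.0000) / (9) = -0.8889
  w = (3 - (-4)·-0.2000 - (-4)·1.4000 - (4)·-0.8889) / (-16) = -0.7097
Iteration 2:
  x = (-2 - (-2)·1.4000 - (3)·-0.8889 - (-1)·-0.7097) / (10) = 0.2757
  y = (-12 - (-3)·0.2757 - (2)·-0.8889 - (-2)·-0.7097) / (-9) = 1.2016
  z = (-3 - (-1)·0.2757 - (2)·1.2016 - (2)·-0.7097) / (9) = -0.4120
  w = (3 - (-4)·0.2757 - (-4)·1.2016 - (4)·-0.4120) / (-16) = -0.6598
Change: (0.4757, -0.1984, 0.4769, 0.0499) → max |·| = 0.4769

0.4769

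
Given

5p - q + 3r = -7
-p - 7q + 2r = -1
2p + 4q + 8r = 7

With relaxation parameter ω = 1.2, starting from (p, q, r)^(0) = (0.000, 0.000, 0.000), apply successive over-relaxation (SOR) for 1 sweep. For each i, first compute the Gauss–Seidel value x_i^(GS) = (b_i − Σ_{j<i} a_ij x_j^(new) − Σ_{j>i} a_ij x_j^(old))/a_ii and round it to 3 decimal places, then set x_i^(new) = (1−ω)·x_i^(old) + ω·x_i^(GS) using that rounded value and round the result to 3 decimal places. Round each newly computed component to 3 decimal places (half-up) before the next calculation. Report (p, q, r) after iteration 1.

(-1.680, 0.460, 1.278)

Iteration 1:
  p: GS value = (-7 - (-1)·0.000 - (3)·0.000) / (5) = -1.400;  p ← (1−ω)·0.000 + ω·-1.400 = -1.680
  q: GS value = (-1 - (-1)·-1.680 - (2)·0.000) / (-7) = 0.383;  q ← (1−ω)·0.000 + ω·0.383 = 0.460
  r: GS value = (7 - (2)·-1.680 - (4)·0.460) / (8) = 1.065;  r ← (1−ω)·0.000 + ω·1.065 = 1.278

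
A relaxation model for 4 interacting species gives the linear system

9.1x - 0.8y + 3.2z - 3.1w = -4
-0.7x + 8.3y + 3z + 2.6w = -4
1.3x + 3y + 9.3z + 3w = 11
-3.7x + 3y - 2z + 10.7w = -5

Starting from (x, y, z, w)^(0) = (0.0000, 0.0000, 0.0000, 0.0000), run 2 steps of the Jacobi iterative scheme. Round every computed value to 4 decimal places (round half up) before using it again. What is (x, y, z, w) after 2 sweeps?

(-1.0570, -0.8001, 1.5504, -0.2631)

Iteration 1:
  x = (-4 - (-0.8)·0.0000 - (3.2)·0.0000 - (-3.1)·0.0000) / (9.1) = -0.4396
  y = (-4 - (-0.7)·0.0000 - (3)·0.0000 - (2.6)·0.0000) / (8.3) = -0.4819
  z = (11 - (1.3)·0.0000 - (3)·0.0000 - (3)·0.0000) / (9.3) = 1.1828
  w = (-5 - (-3.7)·0.0000 - (3)·0.0000 - (-2)·0.0000) / (10.7) = -0.4673
Iteration 2:
  x = (-4 - (-0.8)·-0.4819 - (3.2)·1.1828 - (-3.1)·-0.4673) / (9.1) = -1.0570
  y = (-4 - (-0.7)·-0.4396 - (3)·1.1828 - (2.6)·-0.4673) / (8.3) = -0.8001
  z = (11 - (1.3)·-0.4396 - (3)·-0.4819 - (3)·-0.4673) / (9.3) = 1.5504
  w = (-5 - (-3.7)·-0.4396 - (3)·-0.4819 - (-2)·1.1828) / (10.7) = -0.2631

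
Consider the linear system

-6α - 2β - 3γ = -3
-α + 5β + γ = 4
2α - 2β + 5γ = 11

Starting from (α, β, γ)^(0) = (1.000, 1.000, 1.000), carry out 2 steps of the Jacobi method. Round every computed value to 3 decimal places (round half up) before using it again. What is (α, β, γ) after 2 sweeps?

(-0.867, 0.293, 2.653)

Iteration 1:
  α = (-3 - (-2)·1.000 - (-3)·1.000) / (-6) = -0.333
  β = (4 - (-1)·1.000 - (1)·1.000) / (5) = 0.800
  γ = (11 - (2)·1.000 - (-2)·1.000) / (5) = 2.200
Iteration 2:
  α = (-3 - (-2)·0.800 - (-3)·2.200) / (-6) = -0.867
  β = (4 - (-1)·-0.333 - (1)·2.200) / (5) = 0.293
  γ = (11 - (2)·-0.333 - (-2)·0.800) / (5) = 2.653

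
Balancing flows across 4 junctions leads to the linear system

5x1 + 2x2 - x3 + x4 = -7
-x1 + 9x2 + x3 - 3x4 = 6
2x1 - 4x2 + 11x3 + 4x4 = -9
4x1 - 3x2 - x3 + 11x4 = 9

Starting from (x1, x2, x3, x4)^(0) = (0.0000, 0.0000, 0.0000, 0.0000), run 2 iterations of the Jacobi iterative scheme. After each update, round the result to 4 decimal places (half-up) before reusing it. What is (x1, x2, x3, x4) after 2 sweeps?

Iteration 1:
  x1 = (-7 - (2)·0.0000 - (-1)·0.0000 - (1)·0.0000) / (5) = -1.4000
  x2 = (6 - (-1)·0.0000 - (1)·0.0000 - (-3)·0.0000) / (9) = 0.6667
  x3 = (-9 - (2)·0.0000 - (-4)·0.0000 - (4)·0.0000) / (11) = -0.8182
  x4 = (9 - (4)·0.0000 - (-3)·0.0000 - (-1)·0.0000) / (11) = 0.8182
Iteration 2:
  x1 = (-7 - (2)·0.6667 - (-1)·-0.8182 - (1)·0.8182) / (5) = -1.9940
  x2 = (6 - (-1)·-1.4000 - (1)·-0.8182 - (-3)·0.8182) / (9) = 0.8748
  x3 = (-9 - (2)·-1.4000 - (-4)·0.6667 - (4)·0.8182) / (11) = -0.6187
  x4 = (9 - (4)·-1.4000 - (-3)·0.6667 - (-1)·-0.8182) / (11) = 1.4347

(-1.9940, 0.8748, -0.6187, 1.4347)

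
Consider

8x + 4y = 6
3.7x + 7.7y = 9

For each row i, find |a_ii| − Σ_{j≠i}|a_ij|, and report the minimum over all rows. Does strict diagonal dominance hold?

row 1: |8| − (4) = 4
row 2: |7.7| − (3.7) = 4
minimum over rows = 4 → strictly diagonally dominant (convergence guaranteed)

4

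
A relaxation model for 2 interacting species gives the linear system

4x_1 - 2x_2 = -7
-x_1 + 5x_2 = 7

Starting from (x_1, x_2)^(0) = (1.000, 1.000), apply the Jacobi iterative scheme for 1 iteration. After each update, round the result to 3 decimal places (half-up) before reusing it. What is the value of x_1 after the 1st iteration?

Iteration 1:
  x_1 = (-7 - (-2)·1.000) / (4) = -1.250
  x_2 = (7 - (-1)·1.000) / (5) = 1.600

-1.250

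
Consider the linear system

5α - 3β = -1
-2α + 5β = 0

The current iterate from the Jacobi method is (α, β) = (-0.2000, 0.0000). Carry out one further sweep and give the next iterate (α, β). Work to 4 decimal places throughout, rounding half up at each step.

(-0.2000, -0.0800)

One sweep:
  α = (-1 - (-3)·0.0000) / (5) = -0.2000
  β = (0 - (-2)·-0.2000) / (5) = -0.0800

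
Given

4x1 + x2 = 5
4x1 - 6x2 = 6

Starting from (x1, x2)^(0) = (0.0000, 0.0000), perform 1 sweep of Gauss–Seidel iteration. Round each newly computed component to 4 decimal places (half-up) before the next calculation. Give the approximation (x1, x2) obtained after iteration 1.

(1.2500, -0.1667)

Iteration 1:
  x1 = (5 - (1)·0.0000) / (4) = 1.2500
  x2 = (6 - (4)·1.2500) / (-6) = -0.1667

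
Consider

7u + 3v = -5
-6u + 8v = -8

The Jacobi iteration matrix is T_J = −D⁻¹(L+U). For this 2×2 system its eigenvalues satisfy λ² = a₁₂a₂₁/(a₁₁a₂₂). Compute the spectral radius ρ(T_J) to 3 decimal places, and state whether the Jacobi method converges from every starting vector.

a₁₂a₂₁/(a₁₁a₂₂) = (3)·(-6) / ((7)·(8)) = -0.321429
ρ = √|-0.321429| = √0.321429 = 0.567
ρ < 1, so Jacobi converges

0.567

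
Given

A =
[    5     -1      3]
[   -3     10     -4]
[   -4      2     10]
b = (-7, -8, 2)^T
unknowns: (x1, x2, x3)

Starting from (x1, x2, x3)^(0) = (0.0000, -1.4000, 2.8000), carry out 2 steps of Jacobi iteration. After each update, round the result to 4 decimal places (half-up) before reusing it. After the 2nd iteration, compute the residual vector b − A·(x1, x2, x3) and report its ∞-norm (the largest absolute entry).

10.8160

Iteration 1:
  x1 = (-7 - (-1)·-1.4000 - (3)·2.8000) / (5) = -3.3600
  x2 = (-8 - (-3)·0.0000 - (-4)·2.8000) / (10) = 0.3200
  x3 = (2 - (-4)·0.0000 - (2)·-1.4000) / (10) = 0.4800
Iteration 2:
  x1 = (-7 - (-1)·0.3200 - (3)·0.4800) / (5) = -1.6240
  x2 = (-8 - (-3)·-3.3600 - (-4)·0.4800) / (10) = -1.6160
  x3 = (2 - (-4)·-3.3600 - (2)·0.3200) / (10) = -1.2080
Residual b − A·x = (3.1280, -1.5440, 10.8160); ∞-norm = 10.8160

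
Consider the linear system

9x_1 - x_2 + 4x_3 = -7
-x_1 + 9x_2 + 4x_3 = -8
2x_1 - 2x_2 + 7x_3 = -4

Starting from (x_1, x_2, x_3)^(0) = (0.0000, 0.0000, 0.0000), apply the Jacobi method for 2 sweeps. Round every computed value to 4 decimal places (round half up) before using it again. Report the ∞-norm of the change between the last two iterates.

Iteration 1:
  x_1 = (-7 - (-1)·0.0000 - (4)·0.0000) / (9) = -0.7778
  x_2 = (-8 - (-1)·0.0000 - (4)·0.0000) / (9) = -0.8889
  x_3 = (-4 - (2)·0.0000 - (-2)·0.0000) / (7) = -0.5714
Iteration 2:
  x_1 = (-7 - (-1)·-0.8889 - (4)·-0.5714) / (9) = -0.6226
  x_2 = (-8 - (-1)·-0.7778 - (4)·-0.5714) / (9) = -0.7214
  x_3 = (-4 - (2)·-0.7778 - (-2)·-0.8889) / (7) = -0.6032
Change: (0.1552, 0.1675, -0.0318) → max |·| = 0.1675

0.1675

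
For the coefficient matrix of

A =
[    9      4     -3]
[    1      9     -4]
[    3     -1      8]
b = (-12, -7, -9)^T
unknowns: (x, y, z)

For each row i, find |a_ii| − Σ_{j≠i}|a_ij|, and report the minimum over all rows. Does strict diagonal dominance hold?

row 1: |9| − (4+3) = 2
row 2: |9| − (1+4) = 4
row 3: |8| − (3+1) = 4
minimum over rows = 2 → strictly diagonally dominant (convergence guaranteed)

2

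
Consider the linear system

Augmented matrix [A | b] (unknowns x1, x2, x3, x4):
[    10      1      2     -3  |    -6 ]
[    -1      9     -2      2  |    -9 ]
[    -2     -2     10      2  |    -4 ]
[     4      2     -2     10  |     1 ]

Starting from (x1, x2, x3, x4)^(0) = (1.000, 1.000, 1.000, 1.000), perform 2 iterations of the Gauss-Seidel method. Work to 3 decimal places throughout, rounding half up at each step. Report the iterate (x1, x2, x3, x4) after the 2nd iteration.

Iteration 1:
  x1 = (-6 - (1)·1.000 - (2)·1.000 - (-3)·1.000) / (10) = -0.600
  x2 = (-9 - (-1)·-0.600 - (-2)·1.000 - (2)·1.000) / (9) = -1.067
  x3 = (-4 - (-2)·-0.600 - (-2)·-1.067 - (2)·1.000) / (10) = -0.933
  x4 = (1 - (4)·-0.600 - (2)·-1.067 - (-2)·-0.933) / (10) = 0.367
Iteration 2:
  x1 = (-6 - (1)·-1.067 - (2)·-0.933 - (-3)·0.367) / (10) = -0.197
  x2 = (-9 - (-1)·-0.197 - (-2)·-0.933 - (2)·0.367) / (9) = -1.311
  x3 = (-4 - (-2)·-0.197 - (-2)·-1.311 - (2)·0.367) / (10) = -0.775
  x4 = (1 - (4)·-0.197 - (2)·-1.311 - (-2)·-0.775) / (10) = 0.286

(-0.197, -1.311, -0.775, 0.286)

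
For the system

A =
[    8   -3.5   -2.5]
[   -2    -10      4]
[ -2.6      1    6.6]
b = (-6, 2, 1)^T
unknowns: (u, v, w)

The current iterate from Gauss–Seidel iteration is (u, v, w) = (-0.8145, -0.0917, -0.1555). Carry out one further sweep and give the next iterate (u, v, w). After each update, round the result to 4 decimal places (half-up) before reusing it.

(-0.8387, -0.0945, -0.1646)

One sweep:
  u = (-6 - (-3.5)·-0.0917 - (-2.5)·-0.1555) / (8) = -0.8387
  v = (2 - (-2)·-0.8387 - (4)·-0.1555) / (-10) = -0.0945
  w = (1 - (-2.6)·-0.8387 - (1)·-0.0945) / (6.6) = -0.1646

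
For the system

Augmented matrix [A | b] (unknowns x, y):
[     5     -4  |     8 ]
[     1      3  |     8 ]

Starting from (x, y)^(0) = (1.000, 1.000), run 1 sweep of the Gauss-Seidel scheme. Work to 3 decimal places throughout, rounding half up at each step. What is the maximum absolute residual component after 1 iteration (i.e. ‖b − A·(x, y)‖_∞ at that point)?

Iteration 1:
  x = (8 - (-4)·1.000) / (5) = 2.400
  y = (8 - (1)·2.400) / (3) = 1.867
Residual b − A·x = (3.468, -0.001); ∞-norm = 3.468

3.468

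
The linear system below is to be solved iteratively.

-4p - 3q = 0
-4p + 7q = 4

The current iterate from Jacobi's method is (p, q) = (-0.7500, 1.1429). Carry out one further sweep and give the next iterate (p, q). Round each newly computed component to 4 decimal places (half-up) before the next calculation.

One sweep:
  p = (0 - (-3)·1.1429) / (-4) = -0.8572
  q = (4 - (-4)·-0.7500) / (7) = 0.1429

(-0.8572, 0.1429)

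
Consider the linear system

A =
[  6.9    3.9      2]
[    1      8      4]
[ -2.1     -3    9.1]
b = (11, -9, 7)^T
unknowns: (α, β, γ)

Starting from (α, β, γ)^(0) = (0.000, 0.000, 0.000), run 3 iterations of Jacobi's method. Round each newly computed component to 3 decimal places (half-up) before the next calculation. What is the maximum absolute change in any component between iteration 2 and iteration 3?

0.331

Iteration 1:
  α = (11 - (3.9)·0.000 - (2)·0.000) / (6.9) = 1.594
  β = (-9 - (1)·0.000 - (4)·0.000) / (8) = -1.125
  γ = (7 - (-2.1)·0.000 - (-3)·0.000) / (9.1) = 0.769
Iteration 2:
  α = (11 - (3.9)·-1.125 - (2)·0.769) / (6.9) = 2.007
  β = (-9 - (1)·1.594 - (4)·0.769) / (8) = -1.709
  γ = (7 - (-2.1)·1.594 - (-3)·-1.125) / (9.1) = 0.766
Iteration 3:
  α = (11 - (3.9)·-1.709 - (2)·0.766) / (6.9) = 2.338
  β = (-9 - (1)·2.007 - (4)·0.766) / (8) = -1.759
  γ = (7 - (-2.1)·2.007 - (-3)·-1.709) / (9.1) = 0.669
Change: (0.331, -0.050, -0.097) → max |·| = 0.331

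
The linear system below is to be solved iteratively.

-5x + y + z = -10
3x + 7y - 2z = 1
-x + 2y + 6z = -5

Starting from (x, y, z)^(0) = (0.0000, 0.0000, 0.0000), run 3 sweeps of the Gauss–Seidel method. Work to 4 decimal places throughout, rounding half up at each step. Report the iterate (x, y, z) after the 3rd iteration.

(1.7994, -0.7133, -0.2957)

Iteration 1:
  x = (-10 - (1)·0.0000 - (1)·0.0000) / (-5) = 2.0000
  y = (1 - (3)·2.0000 - (-2)·0.0000) / (7) = -0.7143
  z = (-5 - (-1)·2.0000 - (2)·-0.7143) / (6) = -0.2619
Iteration 2:
  x = (-10 - (1)·-0.7143 - (1)·-0.2619) / (-5) = 1.8048
  y = (1 - (3)·1.8048 - (-2)·-0.2619) / (7) = -0.7055
  z = (-5 - (-1)·1.8048 - (2)·-0.7055) / (6) = -0.2974
Iteration 3:
  x = (-10 - (1)·-0.7055 - (1)·-0.2974) / (-5) = 1.7994
  y = (1 - (3)·1.7994 - (-2)·-0.2974) / (7) = -0.7133
  z = (-5 - (-1)·1.7994 - (2)·-0.7133) / (6) = -0.2957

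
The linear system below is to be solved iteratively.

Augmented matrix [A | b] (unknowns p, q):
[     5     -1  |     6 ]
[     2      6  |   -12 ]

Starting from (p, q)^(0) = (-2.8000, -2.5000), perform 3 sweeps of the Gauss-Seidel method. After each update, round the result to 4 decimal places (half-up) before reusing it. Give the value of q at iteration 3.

Iteration 1:
  p = (6 - (-1)·-2.5000) / (5) = 0.7000
  q = (-12 - (2)·0.7000) / (6) = -2.2333
Iteration 2:
  p = (6 - (-1)·-2.2333) / (5) = 0.7533
  q = (-12 - (2)·0.7533) / (6) = -2.2511
Iteration 3:
  p = (6 - (-1)·-2.2511) / (5) = 0.7498
  q = (-12 - (2)·0.7498) / (6) = -2.2499

-2.2499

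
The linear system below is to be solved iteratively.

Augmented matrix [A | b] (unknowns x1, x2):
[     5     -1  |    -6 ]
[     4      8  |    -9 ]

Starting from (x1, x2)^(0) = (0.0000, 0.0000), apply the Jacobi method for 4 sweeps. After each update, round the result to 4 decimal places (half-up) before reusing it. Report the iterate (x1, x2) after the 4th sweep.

Iteration 1:
  x1 = (-6 - (-1)·0.0000) / (5) = -1.2000
  x2 = (-9 - (4)·0.0000) / (8) = -1.1250
Iteration 2:
  x1 = (-6 - (-1)·-1.1250) / (5) = -1.4250
  x2 = (-9 - (4)·-1.2000) / (8) = -0.5250
Iteration 3:
  x1 = (-6 - (-1)·-0.5250) / (5) = -1.3050
  x2 = (-9 - (4)·-1.4250) / (8) = -0.4125
Iteration 4:
  x1 = (-6 - (-1)·-0.4125) / (5) = -1.2825
  x2 = (-9 - (4)·-1.3050) / (8) = -0.4725

(-1.2825, -0.4725)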